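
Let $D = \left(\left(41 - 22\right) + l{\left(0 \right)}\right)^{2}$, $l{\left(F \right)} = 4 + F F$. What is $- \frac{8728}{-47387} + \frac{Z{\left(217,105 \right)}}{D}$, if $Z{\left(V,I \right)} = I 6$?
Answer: $\frac{34470922}{25067723} \approx 1.3751$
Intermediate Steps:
$l{\left(F \right)} = 4 + F^{2}$
$Z{\left(V,I \right)} = 6 I$
$D = 529$ ($D = \left(\left(41 - 22\right) + \left(4 + 0^{2}\right)\right)^{2} = \left(\left(41 - 22\right) + \left(4 + 0\right)\right)^{2} = \left(19 + 4\right)^{2} = 23^{2} = 529$)
$- \frac{8728}{-47387} + \frac{Z{\left(217,105 \right)}}{D} = - \frac{8728}{-47387} + \frac{6 \cdot 105}{529} = \left(-8728\right) \left(- \frac{1}{47387}\right) + 630 \cdot \frac{1}{529} = \frac{8728}{47387} + \frac{630}{529} = \frac{34470922}{25067723}$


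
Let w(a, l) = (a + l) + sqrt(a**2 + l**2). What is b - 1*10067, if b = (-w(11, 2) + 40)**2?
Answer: -9213 - 270*sqrt(5) ≈ -9816.7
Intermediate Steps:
w(a, l) = a + l + sqrt(a**2 + l**2)
b = (27 - 5*sqrt(5))**2 (b = (-(11 + 2 + sqrt(11**2 + 2**2)) + 40)**2 = (-(11 + 2 + sqrt(121 + 4)) + 40)**2 = (-(11 + 2 + sqrt(125)) + 40)**2 = (-(11 + 2 + 5*sqrt(5)) + 40)**2 = (-(13 + 5*sqrt(5)) + 40)**2 = ((-13 - 5*sqrt(5)) + 40)**2 = (27 - 5*sqrt(5))**2 ≈ 250.26)
b - 1*10067 = (854 - 270*sqrt(5)) - 1*10067 = (854 - 270*sqrt(5)) - 10067 = -9213 - 270*sqrt(5)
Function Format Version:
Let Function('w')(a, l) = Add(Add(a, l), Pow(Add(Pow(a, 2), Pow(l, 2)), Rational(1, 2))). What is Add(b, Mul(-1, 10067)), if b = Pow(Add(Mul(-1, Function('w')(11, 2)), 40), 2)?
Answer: Add(-9213, Mul(-270, Pow(5, Rational(1, 2)))) ≈ -9816.7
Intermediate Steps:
Function('w')(a, l) = Add(a, l, Pow(Add(Pow(a, 2), Pow(l, 2)), Rational(1, 2)))
b = Pow(Add(27, Mul(-5, Pow(5, Rational(1, 2)))), 2) (b = Pow(Add(Mul(-1, Add(11, 2, Pow(Add(Pow(11, 2), Pow(2, 2)), Rational(1, 2)))), 40), 2) = Pow(Add(Mul(-1, Add(11, 2, Pow(Add(121, 4), Rational(1, 2)))), 40), 2) = Pow(Add(Mul(-1, Add(11, 2, Pow(125, Rational(1, 2)))), 40), 2) = Pow(Add(Mul(-1, Add(11, 2, Mul(5, Pow(5, Rational(1, 2))))), 40), 2) = Pow(Add(Mul(-1, Add(13, Mul(5, Pow(5, Rational(1, 2))))), 40), 2) = Pow(Add(Add(-13, Mul(-5, Pow(5, Rational(1, 2)))), 40), 2) = Pow(Add(27, Mul(-5, Pow(5, Rational(1, 2)))), 2) ≈ 250.26)
Add(b, Mul(-1, 10067)) = Add(Add(854, Mul(-270, Pow(5, Rational(1, 2)))), Mul(-1, 10067)) = Add(Add(854, Mul(-270, Pow(5, Rational(1, 2)))), -10067) = Add(-9213, Mul(-270, Pow(5, Rational(1, 2))))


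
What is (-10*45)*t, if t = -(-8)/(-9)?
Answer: 400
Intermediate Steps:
t = -8/9 (t = -(-8)*(-1)/9 = -1*8/9 = -8/9 ≈ -0.88889)
(-10*45)*t = -10*45*(-8/9) = -450*(-8/9) = 400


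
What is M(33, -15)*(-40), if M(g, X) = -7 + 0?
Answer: 280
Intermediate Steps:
M(g, X) = -7
M(33, -15)*(-40) = -7*(-40) = 280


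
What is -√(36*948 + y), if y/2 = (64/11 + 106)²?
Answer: -6*√198758/11 ≈ -243.18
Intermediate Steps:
y = 3025800/121 (y = 2*(64/11 + 106)² = 2*(1230/11)² = 2*(1512900/121) = 3025800/121 ≈ 25007.)
-√(36*948 + y) = -√(36*948 + 3025800/121) = -√(34128 + 3025800/121) = -√(7155288/121) = -6*√198758/11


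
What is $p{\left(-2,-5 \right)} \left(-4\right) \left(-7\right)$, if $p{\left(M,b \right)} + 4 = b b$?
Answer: $588$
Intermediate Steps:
$p{\left(M,b \right)} = -4 + b^{2}$ ($p{\left(M,b \right)} = -4 + b b = -4 + b^{2}$)
$p{\left(-2,-5 \right)} \left(-4\right) \left(-7\right) = \left(-4 + \left(-5\right)^{2}\right) \left(-4\right) \left(-7\right) = \left(-4 + 25\right) \left(-4\right) \left(-7\right) = 21 \left(-4\right) \left(-7\right) = \left(-84\right) \left(-7\right) = 588$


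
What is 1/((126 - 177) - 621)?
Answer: -1/672 ≈ -0.0014881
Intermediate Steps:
1/((126 - 177) - 621) = 1/(-51 - 621) = 1/(-672) = -1/672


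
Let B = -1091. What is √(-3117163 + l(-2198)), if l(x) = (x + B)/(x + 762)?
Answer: I*√1606971157661/718 ≈ 1765.5*I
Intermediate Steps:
l(x) = (-1091 + x)/(762 + x) (l(x) = (x - 1091)/(x + 762) = (-1091 + x)/(762 + x))
√(-3117163 + l(-2198)) = √(-3117163 + (-1091 - 2198)/(762 - 2198)) = √(-3117163 - 3289/(-1436)) = √(-3117163 - 1/1436*(-3289)) = √(-3117163 + 3289/1436) = √(-4476242779/1436) = I*√1606971157661/718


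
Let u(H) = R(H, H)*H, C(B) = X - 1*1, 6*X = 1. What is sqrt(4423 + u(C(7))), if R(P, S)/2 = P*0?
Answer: sqrt(4423) ≈ 66.506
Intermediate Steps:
X = 1/6 (X = (1/6)*1 = 1/6 ≈ 0.16667)
R(P, S) = 0 (R(P, S) = 2*(P*0) = 2*0 = 0)
C(B) = -5/6 (C(B) = 1/6 - 1*1 = 1/6 - 1 = -5/6)
u(H) = 0 (u(H) = 0*H = 0)
sqrt(4423 + u(C(7))) = sqrt(4423 + 0) = sqrt(4423)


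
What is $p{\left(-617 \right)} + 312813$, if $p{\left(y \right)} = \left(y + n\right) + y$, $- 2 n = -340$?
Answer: $311749$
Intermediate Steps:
$n = 170$ ($n = \left(- \frac{1}{2}\right) \left(-340\right) = 170$)
$p{\left(y \right)} = 170 + 2 y$ ($p{\left(y \right)} = \left(y + 170\right) + y = \left(170 + y\right) + y = 170 + 2 y$)
$p{\left(-617 \right)} + 312813 = \left(170 + 2 \left(-617\right)\right) + 312813 = \left(170 - 1234\right) + 312813 = -1064 + 312813 = 311749$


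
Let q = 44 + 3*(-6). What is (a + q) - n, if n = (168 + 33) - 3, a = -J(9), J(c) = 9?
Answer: -181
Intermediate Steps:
a = -9 (a = -1*9 = -9)
q = 26 (q = 44 - 18 = 26)
n = 198 (n = 201 - 3 = 198)
(a + q) - n = (-9 + 26) - 1*198 = 17 - 198 = -181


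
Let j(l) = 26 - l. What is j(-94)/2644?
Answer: 30/661 ≈ 0.045386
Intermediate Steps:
j(-94)/2644 = (26 - 1*(-94))/2644 = (26 + 94)*(1/2644) = 120*(1/2644) = 30/661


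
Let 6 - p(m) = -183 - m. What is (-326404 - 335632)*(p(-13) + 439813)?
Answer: -291288557604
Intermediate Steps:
p(m) = 189 + m (p(m) = 6 - (-183 - m) = 6 + (183 + m) = 189 + m)
(-326404 - 335632)*(p(-13) + 439813) = (-326404 - 335632)*((189 - 13) + 439813) = -662036*(176 + 439813) = -662036*439989 = -291288557604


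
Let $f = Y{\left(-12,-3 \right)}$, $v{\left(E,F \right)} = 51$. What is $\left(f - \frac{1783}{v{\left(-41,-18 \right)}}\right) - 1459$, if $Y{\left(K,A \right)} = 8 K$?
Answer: $- \frac{81088}{51} \approx -1590.0$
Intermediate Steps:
$f = -96$ ($f = 8 \left(-12\right) = -96$)
$\left(f - \frac{1783}{v{\left(-41,-18 \right)}}\right) - 1459 = \left(-96 - \frac{1783}{51}\right) - 1459 = - \frac{6679}{51} - 1459 = - \frac{81088}{51}$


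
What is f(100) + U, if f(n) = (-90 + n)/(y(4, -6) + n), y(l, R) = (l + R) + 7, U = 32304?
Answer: 678386/21 ≈ 32304.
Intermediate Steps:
y(l, R) = 7 + R + l (y(l, R) = (R + l) + 7 = 7 + R + l)
f(n) = (-90 + n)/(5 + n) (f(n) = (-90 + n)/((7 - 6 + 4) + n) = (-90 + n)/(5 + n))
f(100) + U = (-90 + 100)/(5 + 100) + 32304 = 10/105 + 32304 = (1/105)*10 + 32304 = 2/21 + 32304 = 678386/21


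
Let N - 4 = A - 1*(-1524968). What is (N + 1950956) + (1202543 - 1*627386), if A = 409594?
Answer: 4460679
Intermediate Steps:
N = 1934566 (N = 4 + (409594 - 1*(-1524968)) = 4 + (409594 + 1524968) = 4 + 1934562 = 1934566)
(N + 1950956) + (1202543 - 1*627386) = (1934566 + 1950956) + (1202543 - 1*627386) = 3885522 + (1202543 - 627386) = 3885522 + 575157 = 4460679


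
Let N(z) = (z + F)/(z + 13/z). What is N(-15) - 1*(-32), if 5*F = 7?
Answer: 230/7 ≈ 32.857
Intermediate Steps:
F = 7/5 (F = (1/5)*7 = 7/5 ≈ 1.4000)
N(z) = (7/5 + z)/(z + 13/z) (N(z) = (z + 7/5)/(z + 13/z) = (7/5 + z)/(z + 13/z))
N(-15) - 1*(-32) = (1/5)*(-15)*(7 + 5*(-15))/(13 + (-15)**2) - 1*(-32) = (1/5)*(-15)*(7 - 75)/(13 + 225) + 32 = (1/5)*(-15)*(-68)/238 + 32 = (1/5)*(-15)*(1/238)*(-68) + 32 = 6/7 + 32 = 230/7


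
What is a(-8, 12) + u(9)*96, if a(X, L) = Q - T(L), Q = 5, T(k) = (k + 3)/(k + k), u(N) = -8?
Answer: -6109/8 ≈ -763.63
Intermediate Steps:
T(k) = (3 + k)/(2*k) (T(k) = (3 + k)/((2*k)) = (3 + k)*(1/(2*k)) = (3 + k)/(2*k))
a(X, L) = 5 - (3 + L)/(2*L)
a(-8, 12) + u(9)*96 = (3/2)*(-1 + 3*12)/12 - 8*96 = (3/2)*(1/12)*(-1 + 36) - 768 = (3/2)*(1/12)*35 - 768 = 35/8 - 768 = -6109/8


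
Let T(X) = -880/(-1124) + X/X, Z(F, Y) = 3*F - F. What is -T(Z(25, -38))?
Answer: -501/281 ≈ -1.7829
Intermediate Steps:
Z(F, Y) = 2*F
T(X) = 501/281 (T(X) = -880*(-1/1124) + 1 = 220/281 + 1 = 501/281)
-T(Z(25, -38)) = -1*501/281 = -501/281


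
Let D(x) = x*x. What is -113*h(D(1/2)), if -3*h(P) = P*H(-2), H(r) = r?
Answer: -113/6 ≈ -18.833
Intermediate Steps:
D(x) = x**2
h(P) = 2*P/3 (h(P) = -P*(-2)/3 = -(-2)*P/3 = 2*P/3)
-113*h(D(1/2)) = -226*(1/2)**2/3 = -226/(3*4) = -113*1/6 = -113/6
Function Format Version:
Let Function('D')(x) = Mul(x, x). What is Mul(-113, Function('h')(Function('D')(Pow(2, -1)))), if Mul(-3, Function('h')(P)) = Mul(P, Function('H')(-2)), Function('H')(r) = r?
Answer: Rational(-113, 6) ≈ -18.833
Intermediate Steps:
Function('D')(x) = Pow(x, 2)
Function('h')(P) = Mul(Rational(2, 3), P) (Function('h')(P) = Mul(Rational(-1, 3), Mul(P, -2)) = Mul(Rational(-1, 3), Mul(-2, P)) = Mul(Rational(2, 3), P))
Mul(-113, Function('h')(Function('D')(Pow(2, -1)))) = Mul(-113, Mul(Rational(2, 3), Pow(Pow(2, -1), 2))) = Mul(-113, Mul(Rational(2, 3), Pow(Rational(1, 2), 2))) = Mul(-113, Mul(Rational(2, 3), Rational(1, 4))) = Mul(-113, Rational(1, 6)) = Rational(-113, 6)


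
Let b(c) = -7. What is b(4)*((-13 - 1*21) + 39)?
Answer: -35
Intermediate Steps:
b(4)*((-13 - 1*21) + 39) = -7*((-13 - 1*21) + 39) = -7*((-13 - 21) + 39) = -7*(-34 + 39) = -7*5 = -35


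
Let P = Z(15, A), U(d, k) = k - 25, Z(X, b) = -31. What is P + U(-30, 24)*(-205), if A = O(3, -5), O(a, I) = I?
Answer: 174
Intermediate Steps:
A = -5
U(d, k) = -25 + k
P = -31
P + U(-30, 24)*(-205) = -31 + (-25 + 24)*(-205) = -31 - 1*(-205) = -31 + 205 = 174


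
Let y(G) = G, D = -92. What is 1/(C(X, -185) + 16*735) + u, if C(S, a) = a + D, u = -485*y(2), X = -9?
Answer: -11138509/11483 ≈ -970.00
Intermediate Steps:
u = -970 (u = -485*2 = -970)
C(S, a) = -92 + a (C(S, a) = a - 92 = -92 + a)
1/(C(X, -185) + 16*735) + u = 1/((-92 - 185) + 16*735) - 970 = 1/(-277 + 11760) - 970 = 1/11483 - 970 = -11138509/11483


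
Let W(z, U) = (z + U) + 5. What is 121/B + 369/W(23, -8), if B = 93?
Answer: 36737/1860 ≈ 19.751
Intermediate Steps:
W(z, U) = 5 + U + z (W(z, U) = (U + z) + 5 = 5 + U + z)
121/B + 369/W(23, -8) = 121/93 + 369/(5 - 8 + 23) = 121*(1/93) + 369/20 = 121/93 + 369*(1/20) = 121/93 + 369/20 = 36737/1860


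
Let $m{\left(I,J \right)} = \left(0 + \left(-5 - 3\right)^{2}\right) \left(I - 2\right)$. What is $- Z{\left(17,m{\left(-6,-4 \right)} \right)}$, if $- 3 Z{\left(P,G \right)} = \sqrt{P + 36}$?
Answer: $\frac{\sqrt{53}}{3} \approx 2.4267$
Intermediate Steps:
$m{\left(I,J \right)} = -128 + 64 I$ ($m{\left(I,J \right)} = \left(0 + \left(-8\right)^{2}\right) \left(-2 + I\right) = \left(0 + 64\right) \left(-2 + I\right) = 64 \left(-2 + I\right) = -128 + 64 I$)
$Z{\left(P,G \right)} = - \frac{\sqrt{36 + P}}{3}$ ($Z{\left(P,G \right)} = - \frac{\sqrt{P + 36}}{3} = - \frac{\sqrt{36 + P}}{3}$)
$- Z{\left(17,m{\left(-6,-4 \right)} \right)} = - \frac{\left(-1\right) \sqrt{36 + 17}}{3} = - \frac{\left(-1\right) \sqrt{53}}{3} = \frac{\sqrt{53}}{3}$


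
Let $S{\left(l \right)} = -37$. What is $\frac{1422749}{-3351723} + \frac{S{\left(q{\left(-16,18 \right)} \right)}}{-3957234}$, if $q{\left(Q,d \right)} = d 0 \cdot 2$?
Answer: $- \frac{1876675567505}{4421184071394} \approx -0.42447$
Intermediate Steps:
$q{\left(Q,d \right)} = 0$ ($q{\left(Q,d \right)} = 0 \cdot 2 = 0$)
$\frac{1422749}{-3351723} + \frac{S{\left(q{\left(-16,18 \right)} \right)}}{-3957234} = \frac{1422749}{-3351723} - \frac{37}{-3957234} = 1422749 \left(- \frac{1}{3351723}\right) - - \frac{37}{3957234} = - \frac{1422749}{3351723} + \frac{37}{3957234} = - \frac{1876675567505}{4421184071394}$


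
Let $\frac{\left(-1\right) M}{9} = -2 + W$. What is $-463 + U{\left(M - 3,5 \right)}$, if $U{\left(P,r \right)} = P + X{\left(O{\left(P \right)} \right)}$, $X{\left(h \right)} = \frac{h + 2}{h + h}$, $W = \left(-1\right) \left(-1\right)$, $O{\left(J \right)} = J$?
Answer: $- \frac{1369}{3} \approx -456.33$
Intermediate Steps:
$W = 1$
$X{\left(h \right)} = \frac{2 + h}{2 h}$
$M = 9$ ($M = - 9 \left(-2 + 1\right) = \left(-9\right) \left(-1\right) = 9$)
$U{\left(P,r \right)} = P + \frac{2 + P}{2 P}$
$-463 + U{\left(M - 3,5 \right)} = -463 + \left(\frac{1}{2} + \left(9 - 3\right) + \frac{1}{9 - 3}\right) = -463 + \left(\frac{1}{2} + 6 + \frac{1}{6}\right) = -463 + \frac{20}{3} = - \frac{1369}{3}$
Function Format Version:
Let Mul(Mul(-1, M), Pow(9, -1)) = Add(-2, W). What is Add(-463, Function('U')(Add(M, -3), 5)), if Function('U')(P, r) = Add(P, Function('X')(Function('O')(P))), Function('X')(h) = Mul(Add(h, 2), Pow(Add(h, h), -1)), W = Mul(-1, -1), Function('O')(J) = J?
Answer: Rational(-1369, 3) ≈ -456.33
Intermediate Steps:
W = 1
Function('X')(h) = Mul(Rational(1, 2), Pow(h, -1), Add(2, h)) (Function('X')(h) = Mul(Add(2, h), Pow(Mul(2, h), -1)) = Mul(Add(2, h), Mul(Rational(1, 2), Pow(h, -1))) = Mul(Rational(1, 2), Pow(h, -1), Add(2, h)))
M = 9 (M = Mul(-9, Add(-2, 1)) = Mul(-9, -1) = 9)
Function('U')(P, r) = Add(P, Mul(Rational(1, 2), Pow(P, -1), Add(2, P)))
Add(-463, Function('U')(Add(M, -3), 5)) = Add(-463, Add(Rational(1, 2), Add(9, -3), Pow(Add(9, -3), -1))) = Add(-463, Add(Rational(1, 2), 6, Pow(6, -1))) = Add(-463, Add(Rational(1, 2), 6, Rational(1, 6))) = Add(-463, Rational(20, 3)) = Rational(-1369, 3)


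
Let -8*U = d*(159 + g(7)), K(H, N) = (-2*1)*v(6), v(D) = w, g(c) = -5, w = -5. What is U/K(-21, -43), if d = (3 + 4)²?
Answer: -3773/40 ≈ -94.325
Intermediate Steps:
v(D) = -5
d = 49 (d = 7² = 49)
K(H, N) = 10 (K(H, N) = -2*1*(-5) = -2*(-5) = 10)
U = -3773/4 (U = -49*(159 - 5)/8 = -49*154/8 = -⅛*7546 = -3773/4 ≈ -943.25)
U/K(-21, -43) = -3773/4/10 = -3773/4*⅒ = -3773/40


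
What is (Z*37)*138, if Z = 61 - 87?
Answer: -132756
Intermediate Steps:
Z = -26
(Z*37)*138 = -26*37*138 = -962*138 = -132756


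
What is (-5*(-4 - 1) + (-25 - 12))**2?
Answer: 144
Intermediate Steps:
(-5*(-4 - 1) + (-25 - 12))**2 = (-5*(-5) - 37)**2 = (25 - 37)**2 = (-12)**2 = 144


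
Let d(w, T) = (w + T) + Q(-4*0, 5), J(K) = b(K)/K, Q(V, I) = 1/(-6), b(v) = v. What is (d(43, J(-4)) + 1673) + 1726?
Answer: 20657/6 ≈ 3442.8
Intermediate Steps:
Q(V, I) = -1/6
J(K) = 1 (J(K) = K/K = 1)
d(w, T) = -1/6 + T + w (d(w, T) = (w + T) - 1/6 = (T + w) - 1/6 = -1/6 + T + w)
(d(43, J(-4)) + 1673) + 1726 = ((-1/6 + 1 + 43) + 1673) + 1726 = (263/6 + 1673) + 1726 = 10301/6 + 1726 = 20657/6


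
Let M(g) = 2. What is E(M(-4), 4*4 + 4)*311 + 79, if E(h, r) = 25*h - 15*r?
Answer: -77671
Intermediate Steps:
E(h, r) = -15*r + 25*h
E(M(-4), 4*4 + 4)*311 + 79 = (-15*(4*4 + 4) + 25*2)*311 + 79 = (-15*(16 + 4) + 50)*311 + 79 = (-15*20 + 50)*311 + 79 = (-300 + 50)*311 + 79 = -250*311 + 79 = -77750 + 79 = -77671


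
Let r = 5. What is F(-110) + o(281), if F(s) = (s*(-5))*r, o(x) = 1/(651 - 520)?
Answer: 360251/131 ≈ 2750.0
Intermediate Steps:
o(x) = 1/131
F(s) = -25*s (F(s) = (s*(-5))*5 = -5*s*5 = -25*s)
F(-110) + o(281) = -25*(-110) + 1/131 = 2750 + 1/131 = 360251/131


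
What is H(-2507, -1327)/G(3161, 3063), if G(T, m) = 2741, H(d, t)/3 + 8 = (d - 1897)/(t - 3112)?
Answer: -93324/12167299 ≈ -0.0076701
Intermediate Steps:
H(d, t) = -24 + 3*(-1897 + d)/(-3112 + t) (H(d, t) = -24 + 3*((d - 1897)/(t - 3112)) = -24 + 3*((-1897 + d)/(-3112 + t)) = -24 + 3*(-1897 + d)/(-3112 + t))
H(-2507, -1327)/G(3161, 3063) = (3*(22999 - 2507 - 8*(-1327))/(-3112 - 1327))/2741 = (3*(22999 - 2507 + 10616)/(-4439))*(1/2741) = (3*(-1/4439)*31108)*(1/2741) = -93324/4439*1/2741 = -93324/12167299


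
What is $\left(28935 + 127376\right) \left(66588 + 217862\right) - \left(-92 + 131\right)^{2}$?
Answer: $44462662429$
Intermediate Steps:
$\left(28935 + 127376\right) \left(66588 + 217862\right) - \left(-92 + 131\right)^{2} = 156311 \cdot 284450 - 39^{2} = 44462663950 - 1521 = 44462662429$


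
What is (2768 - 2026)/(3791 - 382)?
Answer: 106/487 ≈ 0.21766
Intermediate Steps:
(2768 - 2026)/(3791 - 382) = 742/3409 = 742*(1/3409) = 106/487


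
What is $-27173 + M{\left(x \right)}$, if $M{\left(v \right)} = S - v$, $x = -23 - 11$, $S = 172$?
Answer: $-26967$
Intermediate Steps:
$x = -34$ ($x = -23 - 11 = -34$)
$M{\left(v \right)} = 172 - v$
$-27173 + M{\left(x \right)} = -27173 + \left(172 - -34\right) = -27173 + \left(172 + 34\right) = -27173 + 206 = -26967$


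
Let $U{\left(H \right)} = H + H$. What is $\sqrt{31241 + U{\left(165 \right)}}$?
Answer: $\sqrt{31571} \approx 177.68$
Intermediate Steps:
$U{\left(H \right)} = 2 H$
$\sqrt{31241 + U{\left(165 \right)}} = \sqrt{31241 + 2 \cdot 165} = \sqrt{31241 + 330} = \sqrt{31571}$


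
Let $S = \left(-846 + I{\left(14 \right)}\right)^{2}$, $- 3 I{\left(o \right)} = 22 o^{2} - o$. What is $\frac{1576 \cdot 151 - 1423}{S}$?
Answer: $\frac{2128977}{46730896} \approx 0.045558$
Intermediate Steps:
$I{\left(o \right)} = - \frac{22 o^{2}}{3} + \frac{o}{3}$ ($I{\left(o \right)} = - \frac{22 o^{2} - o}{3} = - \frac{- o + 22 o^{2}}{3} = - \frac{22 o^{2}}{3} + \frac{o}{3}$)
$S = \frac{46730896}{9}$ ($S = \left(-846 + \frac{1}{3} \cdot 14 \left(1 - 308\right)\right)^{2} = \left(-846 + \frac{1}{3} \cdot 14 \left(-307\right)\right)^{2} = \left(-846 - \frac{4298}{3}\right)^{2} = \left(- \frac{6836}{3}\right)^{2} = \frac{46730896}{9} \approx 5.1923 \cdot 10^{6}$)
$\frac{1576 \cdot 151 - 1423}{S} = \frac{1576 \cdot 151 - 1423}{\frac{46730896}{9}} = \left(237976 - 1423\right) \frac{9}{46730896} = 236553 \cdot \frac{9}{46730896} = \frac{2128977}{46730896}$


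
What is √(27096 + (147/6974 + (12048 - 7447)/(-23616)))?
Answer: √319004265681585407/3431208 ≈ 164.61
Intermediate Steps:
√(27096 + (147/6974 + (12048 - 7447)/(-23616))) = √(27096 + (147*(1/6974) + 4601*(-1/23616))) = √(27096 + (147/6974 - 4601/23616)) = √(27096 - 14307911/82348992) = √(2231313979321/82348992) = √319004265681585407/3431208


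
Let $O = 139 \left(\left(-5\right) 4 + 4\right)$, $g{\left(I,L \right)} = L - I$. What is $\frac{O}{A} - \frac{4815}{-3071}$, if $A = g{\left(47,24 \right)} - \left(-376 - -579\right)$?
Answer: $\frac{3959047}{347023} \approx 11.409$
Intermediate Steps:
$A = -226$ ($A = \left(24 - 47\right) - \left(-376 - -579\right) = \left(24 - 47\right) - \left(-376 + 579\right) = -23 - 203 = -226$)
$O = -2224$ ($O = 139 \left(-20 + 4\right) = 139 \left(-16\right) = -2224$)
$\frac{O}{A} - \frac{4815}{-3071} = - \frac{2224}{-226} - \frac{4815}{-3071} = \left(-2224\right) \left(- \frac{1}{226}\right) - - \frac{4815}{3071} = \frac{1112}{113} + \frac{4815}{3071} = \frac{3959047}{347023}$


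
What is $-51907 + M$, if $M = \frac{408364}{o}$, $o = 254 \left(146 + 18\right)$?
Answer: $- \frac{540457407}{10414} \approx -51897.0$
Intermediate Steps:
$o = 41656$ ($o = 254 \cdot 164 = 41656$)
$M = \frac{102091}{10414}$ ($M = \frac{408364}{41656} = 408364 \cdot \frac{1}{41656} = \frac{102091}{10414} \approx 9.8033$)
$-51907 + M = -51907 + \frac{102091}{10414} = - \frac{540457407}{10414}$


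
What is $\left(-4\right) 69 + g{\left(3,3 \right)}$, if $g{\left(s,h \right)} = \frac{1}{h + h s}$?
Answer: $- \frac{3311}{12} \approx -275.92$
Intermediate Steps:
$\left(-4\right) 69 + g{\left(3,3 \right)} = \left(-4\right) 69 + \frac{1}{3 \left(1 + 3\right)} = -276 + \frac{1}{3 \cdot 4} = -276 + \frac{1}{3} \cdot \frac{1}{4} = -276 + \frac{1}{12} = - \frac{3311}{12}$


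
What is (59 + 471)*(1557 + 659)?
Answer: 1174480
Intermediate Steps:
(59 + 471)*(1557 + 659) = 530*2216 = 1174480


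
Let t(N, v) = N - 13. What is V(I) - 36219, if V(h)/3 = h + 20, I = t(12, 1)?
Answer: -36162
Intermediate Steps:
t(N, v) = -13 + N
I = -1 (I = -13 + 12 = -1)
V(h) = 60 + 3*h (V(h) = 3*(h + 20) = 3*(20 + h) = 60 + 3*h)
V(I) - 36219 = (60 + 3*(-1)) - 36219 = (60 - 3) - 36219 = 57 - 36219 = -36162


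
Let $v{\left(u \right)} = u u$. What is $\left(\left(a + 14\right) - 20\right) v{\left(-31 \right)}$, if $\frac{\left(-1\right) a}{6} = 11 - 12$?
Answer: $0$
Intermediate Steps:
$a = 6$ ($a = - 6 \left(11 - 12\right) = \left(-6\right) \left(-1\right) = 6$)
$v{\left(u \right)} = u^{2}$
$\left(\left(a + 14\right) - 20\right) v{\left(-31 \right)} = \left(\left(6 + 14\right) - 20\right) \left(-31\right)^{2} = \left(20 - 20\right) 961 = 0 \cdot 961 = 0$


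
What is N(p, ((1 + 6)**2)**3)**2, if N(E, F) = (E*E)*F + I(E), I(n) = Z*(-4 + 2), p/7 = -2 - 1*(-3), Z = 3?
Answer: 33232861392025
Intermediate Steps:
p = 7 (p = 7*(-2 - 1*(-3)) = 7*(-2 + 3) = 7*1 = 7)
I(n) = -6 (I(n) = 3*(-4 + 2) = 3*(-2) = -6)
N(E, F) = -6 + F*E**2 (N(E, F) = (E*E)*F - 6 = E**2*F - 6 = F*E**2 - 6 = -6 + F*E**2)
N(p, ((1 + 6)**2)**3)**2 = (-6 + ((1 + 6)**2)**3*7**2)**2 = (-6 + (7**2)**3*49)**2 = (-6 + 49**3*49)**2 = (-6 + 117649*49)**2 = (-6 + 5764801)**2 = 5764795**2 = 33232861392025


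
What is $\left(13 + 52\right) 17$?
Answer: $1105$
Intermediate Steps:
$\left(13 + 52\right) 17 = 65 \cdot 17 = 1105$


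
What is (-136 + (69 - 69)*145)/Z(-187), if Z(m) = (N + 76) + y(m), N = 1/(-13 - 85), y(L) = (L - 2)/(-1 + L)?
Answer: -1252832/709279 ≈ -1.7663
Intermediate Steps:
y(L) = (-2 + L)/(-1 + L)
N = -1/98 (N = 1/(-98) = -1/98 ≈ -0.010204)
Z(m) = 7447/98 + (-2 + m)/(-1 + m) (Z(m) = (-1/98 + 76) + (-2 + m)/(-1 + m) = 7447/98 + (-2 + m)/(-1 + m))
(-136 + (69 - 69)*145)/Z(-187) = (-136 + (69 - 69)*145)/(((-7643 + 7545*(-187))/(98*(-1 - 187)))) = (-136 + 0*145)/(((1/98)*(-7643 - 1410915)/(-188))) = (-136 + 0)/(((1/98)*(-1/188)*(-1418558))) = -136/709279/9212 = -136*9212/709279 = -1252832/709279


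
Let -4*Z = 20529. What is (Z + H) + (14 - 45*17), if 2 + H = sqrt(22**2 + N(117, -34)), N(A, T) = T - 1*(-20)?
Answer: -23541/4 + sqrt(470) ≈ -5863.6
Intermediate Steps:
Z = -20529/4 (Z = -1/4*20529 = -20529/4 ≈ -5132.3)
N(A, T) = 20 + T (N(A, T) = T + 20 = 20 + T)
H = -2 + sqrt(470) (H = -2 + sqrt(22**2 + (20 - 34)) = -2 + sqrt(484 - 14) = -2 + sqrt(470) ≈ 19.679)
(Z + H) + (14 - 45*17) = (-20529/4 + (-2 + sqrt(470))) + (14 - 45*17) = (-20537/4 + sqrt(470)) + (14 - 765) = (-20537/4 + sqrt(470)) - 751 = -23541/4 + sqrt(470)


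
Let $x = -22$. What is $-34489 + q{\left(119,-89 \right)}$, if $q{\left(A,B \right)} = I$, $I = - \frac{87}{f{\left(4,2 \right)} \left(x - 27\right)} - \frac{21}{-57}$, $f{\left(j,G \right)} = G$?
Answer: $- \frac{64216179}{1862} \approx -34488.0$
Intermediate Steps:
$I = \frac{2339}{1862}$ ($I = - \frac{87}{2 \left(-22 - 27\right)} - \frac{21}{-57} = - \frac{87}{2 \left(-22 - 27\right)} - - \frac{7}{19} = - \frac{87}{2 \left(-49\right)} + \frac{7}{19} = - \frac{87}{-98} + \frac{7}{19} = \left(-87\right) \left(- \frac{1}{98}\right) + \frac{7}{19} = \frac{87}{98} + \frac{7}{19} = \frac{2339}{1862} \approx 1.2562$)
$q{\left(A,B \right)} = \frac{2339}{1862}$
$-34489 + q{\left(119,-89 \right)} = -34489 + \frac{2339}{1862} = - \frac{64216179}{1862}$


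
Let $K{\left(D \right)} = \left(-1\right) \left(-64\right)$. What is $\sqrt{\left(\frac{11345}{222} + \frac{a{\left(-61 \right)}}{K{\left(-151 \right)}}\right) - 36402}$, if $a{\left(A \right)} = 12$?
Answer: $\frac{i \sqrt{7166033349}}{444} \approx 190.66 i$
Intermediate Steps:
$K{\left(D \right)} = 64$
$\sqrt{\left(\frac{11345}{222} + \frac{a{\left(-61 \right)}}{K{\left(-151 \right)}}\right) - 36402} = \sqrt{\left(\frac{11345}{222} + \frac{12}{64}\right) - 36402} = \sqrt{\left(11345 \cdot \frac{1}{222} + 12 \cdot \frac{1}{64}\right) - 36402} = \sqrt{\left(\frac{11345}{222} + \frac{3}{16}\right) - 36402} = \sqrt{\frac{91093}{1776} - 36402} = \sqrt{- \frac{64558859}{1776}} = \frac{i \sqrt{7166033349}}{444}$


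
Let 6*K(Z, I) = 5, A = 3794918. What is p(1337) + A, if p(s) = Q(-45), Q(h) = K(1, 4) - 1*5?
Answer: 22769483/6 ≈ 3.7949e+6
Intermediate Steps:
K(Z, I) = 5/6 (K(Z, I) = (1/6)*5 = 5/6)
Q(h) = -25/6 (Q(h) = 5/6 - 1*5 = 5/6 - 5 = -25/6)
p(s) = -25/6
p(1337) + A = -25/6 + 3794918 = 22769483/6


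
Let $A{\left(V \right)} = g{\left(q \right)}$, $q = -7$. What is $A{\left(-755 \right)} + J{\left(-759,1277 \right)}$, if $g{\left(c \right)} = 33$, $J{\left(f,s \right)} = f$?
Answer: $-726$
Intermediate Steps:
$A{\left(V \right)} = 33$
$A{\left(-755 \right)} + J{\left(-759,1277 \right)} = 33 - 759 = -726$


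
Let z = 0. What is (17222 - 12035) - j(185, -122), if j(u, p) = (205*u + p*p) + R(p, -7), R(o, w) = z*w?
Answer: -47622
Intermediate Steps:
R(o, w) = 0 (R(o, w) = 0*w = 0)
j(u, p) = p**2 + 205*u (j(u, p) = (205*u + p*p) + 0 = (205*u + p**2) + 0 = (p**2 + 205*u) + 0 = p**2 + 205*u)
(17222 - 12035) - j(185, -122) = (17222 - 12035) - ((-122)**2 + 205*185) = 5187 - (14884 + 37925) = 5187 - 1*52809 = 5187 - 52809 = -47622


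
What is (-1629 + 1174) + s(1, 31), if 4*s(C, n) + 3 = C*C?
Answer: -911/2 ≈ -455.50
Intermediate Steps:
s(C, n) = -¾ + C²/4 (s(C, n) = -¾ + (C*C)/4 = -¾ + C²/4)
(-1629 + 1174) + s(1, 31) = (-1629 + 1174) + (-¾ + (¼)*1²) = -455 + (-¾ + (¼)*1) = -455 + (-¾ + ¼) = -455 - ½ = -911/2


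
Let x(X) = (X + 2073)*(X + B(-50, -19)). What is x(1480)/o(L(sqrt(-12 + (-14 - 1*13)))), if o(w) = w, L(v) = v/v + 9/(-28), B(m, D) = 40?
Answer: 7958720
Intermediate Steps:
L(v) = 19/28 (L(v) = 1 + 9*(-1/28) = 1 - 9/28 = 19/28)
x(X) = (40 + X)*(2073 + X) (x(X) = (X + 2073)*(X + 40) = (2073 + X)*(40 + X) = (40 + X)*(2073 + X))
x(1480)/o(L(sqrt(-12 + (-14 - 1*13)))) = (82920 + 1480**2 + 2113*1480)/(19/28) = (82920 + 2190400 + 3127240)*(28/19) = 5400560*(28/19) = 7958720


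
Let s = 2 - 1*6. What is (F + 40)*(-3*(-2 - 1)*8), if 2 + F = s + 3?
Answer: 2664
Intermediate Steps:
s = -4 (s = 2 - 6 = -4)
F = -3 (F = -2 + (-4 + 3) = -2 - 1 = -3)
(F + 40)*(-3*(-2 - 1)*8) = (-3 + 40)*(-3*(-2 - 1)*8) = 37*(-3*(-3)*8) = 37*(9*8) = 37*72 = 2664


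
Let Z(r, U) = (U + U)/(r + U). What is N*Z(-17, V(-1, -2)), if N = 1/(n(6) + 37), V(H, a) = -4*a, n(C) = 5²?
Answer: -8/279 ≈ -0.028674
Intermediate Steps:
n(C) = 25
Z(r, U) = 2*U/(U + r) (Z(r, U) = (2*U)/(U + r) = 2*U/(U + r))
N = 1/62 (N = 1/(25 + 37) = 1/62 ≈ 0.016129)
N*Z(-17, V(-1, -2)) = (2*(-4*(-2))/(-4*(-2) - 17))/62 = (2*8/(8 - 17))/62 = (2*8/(-9))/62 = (2*8*(-⅑))/62 = (1/62)*(-16/9) = -8/279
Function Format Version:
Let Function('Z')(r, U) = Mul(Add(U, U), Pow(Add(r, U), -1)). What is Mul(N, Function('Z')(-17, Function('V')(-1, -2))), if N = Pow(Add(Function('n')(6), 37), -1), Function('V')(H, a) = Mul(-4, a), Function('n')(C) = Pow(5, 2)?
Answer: Rational(-8, 279) ≈ -0.028674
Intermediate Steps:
Function('n')(C) = 25
Function('Z')(r, U) = Mul(2, U, Pow(Add(U, r), -1)) (Function('Z')(r, U) = Mul(Mul(2, U), Pow(Add(U, r), -1)) = Mul(2, U, Pow(Add(U, r), -1)))
N = Rational(1, 62) (N = Pow(Add(25, 37), -1) = Pow(62, -1) = Rational(1, 62) ≈ 0.016129)
Mul(N, Function('Z')(-17, Function('V')(-1, -2))) = Mul(Rational(1, 62), Mul(2, Mul(-4, -2), Pow(Add(Mul(-4, -2), -17), -1))) = Mul(Rational(1, 62), Mul(2, 8, Pow(Add(8, -17), -1))) = Mul(Rational(1, 62), Mul(2, 8, Pow(-9, -1))) = Mul(Rational(1, 62), Mul(2, 8, Rational(-1, 9))) = Mul(Rational(1, 62), Rational(-16, 9)) = Rational(-8, 279)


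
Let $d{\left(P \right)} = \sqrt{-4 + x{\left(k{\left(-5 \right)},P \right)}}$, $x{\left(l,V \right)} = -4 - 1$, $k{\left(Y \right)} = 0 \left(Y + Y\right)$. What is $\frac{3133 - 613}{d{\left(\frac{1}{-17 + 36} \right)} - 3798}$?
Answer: $- \frac{1063440}{1602757} - \frac{840 i}{1602757} \approx -0.66351 - 0.0005241 i$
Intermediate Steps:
$k{\left(Y \right)} = 0$ ($k{\left(Y \right)} = 0 \cdot 2 Y = 0$)
$x{\left(l,V \right)} = -5$ ($x{\left(l,V \right)} = -4 - 1 = -5$)
$d{\left(P \right)} = 3 i$ ($d{\left(P \right)} = \sqrt{-4 - 5} = \sqrt{-9} = 3 i$)
$\frac{3133 - 613}{d{\left(\frac{1}{-17 + 36} \right)} - 3798} = \frac{3133 - 613}{3 i - 3798} = \frac{2520}{-3798 + 3 i} = 2520 \frac{-3798 - 3 i}{14424813} = \frac{280 \left(-3798 - 3 i\right)}{1602757}$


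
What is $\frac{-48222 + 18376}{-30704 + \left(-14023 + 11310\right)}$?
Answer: $\frac{29846}{33417} \approx 0.89314$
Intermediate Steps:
$\frac{-48222 + 18376}{-30704 + \left(-14023 + 11310\right)} = - \frac{29846}{-30704 - 2713} = - \frac{29846}{-33417} = \left(-29846\right) \left(- \frac{1}{33417}\right) = \frac{29846}{33417}$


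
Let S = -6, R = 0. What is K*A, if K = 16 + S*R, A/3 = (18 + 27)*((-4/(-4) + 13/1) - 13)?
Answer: 2160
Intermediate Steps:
A = 135 (A = 3*((18 + 27)*((-4/(-4) + 13/1) - 13)) = 3*(45*((-4*(-¼) + 13*1) - 13)) = 3*(45*((1 + 13) - 13)) = 3*(45*(14 - 13)) = 3*(45*1) = 3*45 = 135)
K = 16 (K = 16 - 6*0 = 16 + 0 = 16)
K*A = 16*135 = 2160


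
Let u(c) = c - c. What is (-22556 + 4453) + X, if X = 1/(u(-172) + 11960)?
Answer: -216511879/11960 ≈ -18103.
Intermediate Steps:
u(c) = 0
X = 1/11960 (X = 1/(0 + 11960) = 1/11960 ≈ 8.3612e-5)
(-22556 + 4453) + X = (-22556 + 4453) + 1/11960 = -18103 + 1/11960 = -216511879/11960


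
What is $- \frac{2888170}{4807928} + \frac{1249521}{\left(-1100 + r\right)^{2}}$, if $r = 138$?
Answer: $\frac{316517}{422318} \approx 0.74948$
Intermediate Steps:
$- \frac{2888170}{4807928} + \frac{1249521}{\left(-1100 + r\right)^{2}} = - \frac{2888170}{4807928} + \frac{1249521}{\left(-1100 + 138\right)^{2}} = \left(-2888170\right) \frac{1}{4807928} + \frac{1249521}{\left(-962\right)^{2}} = - \frac{1444085}{2403964} + \frac{1249521}{925444} = - \frac{1444085}{2403964} + 1249521 \cdot \frac{1}{925444} = - \frac{1444085}{2403964} + \frac{96117}{71188} = \frac{316517}{422318}$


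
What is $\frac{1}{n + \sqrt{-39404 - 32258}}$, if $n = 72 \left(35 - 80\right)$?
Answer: $- \frac{1620}{5284631} - \frac{i \sqrt{71662}}{10569262} \approx -0.00030655 - 2.5328 \cdot 10^{-5} i$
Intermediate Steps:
$n = -3240$ ($n = 72 \left(-45\right) = -3240$)
$\frac{1}{n + \sqrt{-39404 - 32258}} = \frac{1}{-3240 + \sqrt{-39404 - 32258}} = \frac{1}{-3240 + \sqrt{-71662}} = \frac{1}{-3240 + i \sqrt{71662}}$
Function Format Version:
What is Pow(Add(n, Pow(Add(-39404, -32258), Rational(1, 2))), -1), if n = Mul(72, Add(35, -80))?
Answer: Add(Rational(-1620, 5284631), Mul(Rational(-1, 10569262), I, Pow(71662, Rational(1, 2)))) ≈ Add(-0.00030655, Mul(-2.5328e-5, I))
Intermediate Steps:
n = -3240 (n = Mul(72, -45) = -3240)
Pow(Add(n, Pow(Add(-39404, -32258), Rational(1, 2))), -1) = Pow(Add(-3240, Pow(Add(-39404, -32258), Rational(1, 2))), -1) = Pow(Add(-3240, Pow(-71662, Rational(1, 2))), -1) = Pow(Add(-3240, Mul(I, Pow(71662, Rational(1, 2)))), -1)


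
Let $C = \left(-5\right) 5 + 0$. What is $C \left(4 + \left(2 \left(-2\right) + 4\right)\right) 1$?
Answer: $-100$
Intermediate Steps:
$C = -25$ ($C = -25 + 0 = -25$)
$C \left(4 + \left(2 \left(-2\right) + 4\right)\right) 1 = - 25 \left(4 + \left(2 \left(-2\right) + 4\right)\right) 1 = - 25 \left(4 + \left(-4 + 4\right)\right) 1 = - 25 \left(4 + 0\right) 1 = - 25 \cdot 4 \cdot 1 = \left(-25\right) 4 = -100$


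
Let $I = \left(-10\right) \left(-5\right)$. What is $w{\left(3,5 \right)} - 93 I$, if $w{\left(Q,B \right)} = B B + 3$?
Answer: $-4622$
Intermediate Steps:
$w{\left(Q,B \right)} = 3 + B^{2}$ ($w{\left(Q,B \right)} = B^{2} + 3 = 3 + B^{2}$)
$I = 50$
$w{\left(3,5 \right)} - 93 I = \left(3 + 5^{2}\right) - 4650 = \left(3 + 25\right) - 4650 = 28 - 4650 = -4622$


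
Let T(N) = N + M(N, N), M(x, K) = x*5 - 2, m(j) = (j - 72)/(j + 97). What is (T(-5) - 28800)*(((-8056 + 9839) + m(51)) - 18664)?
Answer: 18008532072/37 ≈ 4.8672e+8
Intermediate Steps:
m(j) = (-72 + j)/(97 + j)
M(x, K) = -2 + 5*x (M(x, K) = 5*x - 2 = -2 + 5*x)
T(N) = -2 + 6*N (T(N) = N + (-2 + 5*N) = -2 + 6*N)
(T(-5) - 28800)*(((-8056 + 9839) + m(51)) - 18664) = ((-2 + 6*(-5)) - 28800)*(((-8056 + 9839) + (-72 + 51)/(97 + 51)) - 18664) = ((-2 - 30) - 28800)*((1783 - 21/148) - 18664) = (-32 - 28800)*((1783 + (1/148)*(-21)) - 18664) = -28832*((1783 - 21/148) - 18664) = -28832*(263863/148 - 18664) = -28832*(-2498409/148) = 18008532072/37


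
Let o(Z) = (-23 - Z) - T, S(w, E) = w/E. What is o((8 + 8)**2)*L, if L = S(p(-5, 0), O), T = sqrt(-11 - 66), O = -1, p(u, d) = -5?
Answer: -1395 - 5*I*sqrt(77) ≈ -1395.0 - 43.875*I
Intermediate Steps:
T = I*sqrt(77) (T = sqrt(-77) = I*sqrt(77) ≈ 8.775*I)
o(Z) = -23 - Z - I*sqrt(77) (o(Z) = (-23 - Z) - I*sqrt(77) = -23 - Z - I*sqrt(77))
L = 5 (L = -5/(-1) = -5*(-1) = 5)
o((8 + 8)**2)*L = (-23 - (8 + 8)**2 - I*sqrt(77))*5 = (-23 - 1*16**2 - I*sqrt(77))*5 = (-23 - 1*256 - I*sqrt(77))*5 = (-23 - 256 - I*sqrt(77))*5 = (-279 - I*sqrt(77))*5 = -1395 - 5*I*sqrt(77)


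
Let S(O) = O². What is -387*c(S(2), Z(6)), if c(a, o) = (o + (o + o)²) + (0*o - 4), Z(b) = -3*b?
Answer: -493038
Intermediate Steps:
c(a, o) = -4 + o + 4*o² (c(a, o) = (o + (2*o)²) + (0 - 4) = (o + 4*o²) - 4 = -4 + o + 4*o²)
-387*c(S(2), Z(6)) = -387*(-4 - 3*6 + 4*(-3*6)²) = -387*(-4 - 18 + 4*(-18)²) = -387*(-4 - 18 + 4*324) = -387*(-4 - 18 + 1296) = -387*1274 = -493038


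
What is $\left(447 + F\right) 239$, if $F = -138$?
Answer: $73851$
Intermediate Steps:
$\left(447 + F\right) 239 = \left(447 - 138\right) 239 = 309 \cdot 239 = 73851$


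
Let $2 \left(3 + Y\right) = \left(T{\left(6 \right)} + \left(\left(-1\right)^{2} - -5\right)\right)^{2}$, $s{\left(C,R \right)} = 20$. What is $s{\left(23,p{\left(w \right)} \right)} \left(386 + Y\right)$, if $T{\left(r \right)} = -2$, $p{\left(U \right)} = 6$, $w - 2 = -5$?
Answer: $7820$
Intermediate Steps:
$w = -3$ ($w = 2 - 5 = -3$)
$Y = 5$ ($Y = -3 + \frac{\left(-2 + \left(\left(-1\right)^{2} - -5\right)\right)^{2}}{2} = -3 + \frac{\left(-2 + \left(1 + 5\right)\right)^{2}}{2} = -3 + \frac{\left(-2 + 6\right)^{2}}{2} = -3 + \frac{4^{2}}{2} = -3 + \frac{1}{2} \cdot 16 = -3 + 8 = 5$)
$s{\left(23,p{\left(w \right)} \right)} \left(386 + Y\right) = 20 \left(386 + 5\right) = 20 \cdot 391 = 7820$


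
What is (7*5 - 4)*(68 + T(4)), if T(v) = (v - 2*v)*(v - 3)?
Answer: 1984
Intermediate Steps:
T(v) = -v*(-3 + v) (T(v) = (-v)*(-3 + v) = -v*(-3 + v))
(7*5 - 4)*(68 + T(4)) = (7*5 - 4)*(68 + 4*(3 - 1*4)) = (35 - 4)*(68 + 4*(3 - 4)) = 31*(68 + 4*(-1)) = 31*(68 - 4) = 31*64 = 1984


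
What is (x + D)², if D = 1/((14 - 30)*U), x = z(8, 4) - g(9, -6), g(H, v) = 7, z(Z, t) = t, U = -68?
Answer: 10647169/1183744 ≈ 8.9945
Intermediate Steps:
x = -3 (x = 4 - 1*7 = 4 - 7 = -3)
D = 1/1088 (D = 1/((14 - 30)*(-68)) = -1/68/(-16) = -1/16*(-1/68) = 1/1088 ≈ 0.00091912)
(x + D)² = (-3 + 1/1088)² = (-3263/1088)² = 10647169/1183744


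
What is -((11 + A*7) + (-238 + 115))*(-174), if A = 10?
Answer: -7308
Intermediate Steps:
-((11 + A*7) + (-238 + 115))*(-174) = -((11 + 10*7) + (-238 + 115))*(-174) = -((11 + 70) - 123)*(-174) = -(81 - 123)*(-174) = -(-42)*(-174) = -1*7308 = -7308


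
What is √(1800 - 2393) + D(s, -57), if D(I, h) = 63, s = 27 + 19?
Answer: 63 + I*√593 ≈ 63.0 + 24.352*I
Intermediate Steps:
s = 46
√(1800 - 2393) + D(s, -57) = √(1800 - 2393) + 63 = √(-593) + 63 = I*√593 + 63 = 63 + I*√593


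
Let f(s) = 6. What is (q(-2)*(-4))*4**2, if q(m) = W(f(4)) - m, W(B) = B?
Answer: -512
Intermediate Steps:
q(m) = 6 - m
(q(-2)*(-4))*4**2 = ((6 - 1*(-2))*(-4))*4**2 = ((6 + 2)*(-4))*16 = (8*(-4))*16 = -32*16 = -512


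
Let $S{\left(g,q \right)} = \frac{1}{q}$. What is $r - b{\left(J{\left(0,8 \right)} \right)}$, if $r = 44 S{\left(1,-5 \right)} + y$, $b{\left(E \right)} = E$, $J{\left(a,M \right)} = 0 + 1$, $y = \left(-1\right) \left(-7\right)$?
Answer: $- \frac{14}{5} \approx -2.8$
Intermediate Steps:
$y = 7$
$J{\left(a,M \right)} = 1$
$r = - \frac{9}{5}$ ($r = \frac{44}{-5} + 7 = 44 \left(- \frac{1}{5}\right) + 7 = - \frac{44}{5} + 7 = - \frac{9}{5} \approx -1.8$)
$r - b{\left(J{\left(0,8 \right)} \right)} = - \frac{9}{5} - 1 = - \frac{14}{5}$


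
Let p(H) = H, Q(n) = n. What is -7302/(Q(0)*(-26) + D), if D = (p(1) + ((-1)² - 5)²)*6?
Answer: -1217/17 ≈ -71.588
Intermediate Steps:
D = 102 (D = (1 + ((-1)² - 5)²)*6 = (1 + (1 - 5)²)*6 = (1 + (-4)²)*6 = (1 + 16)*6 = 17*6 = 102)
-7302/(Q(0)*(-26) + D) = -7302/(0*(-26) + 102) = -7302/(0 + 102) = -7302/102 = -7302*1/102 = -1217/17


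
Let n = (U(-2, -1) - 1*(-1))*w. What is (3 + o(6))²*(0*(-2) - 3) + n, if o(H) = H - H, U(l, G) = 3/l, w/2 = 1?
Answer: -28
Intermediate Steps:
w = 2 (w = 2*1 = 2)
o(H) = 0
n = -1 (n = (3/(-2) - 1*(-1))*2 = (3*(-½) + 1)*2 = (-3/2 + 1)*2 = -½*2 = -1)
(3 + o(6))²*(0*(-2) - 3) + n = (3 + 0)²*(0*(-2) - 3) - 1 = 3²*(0 - 3) - 1 = 9*(-3) - 1 = -27 - 1 = -28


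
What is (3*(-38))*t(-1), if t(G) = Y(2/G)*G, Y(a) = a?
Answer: -228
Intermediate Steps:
t(G) = 2 (t(G) = (2/G)*G = 2)
(3*(-38))*t(-1) = (3*(-38))*2 = -114*2 = -228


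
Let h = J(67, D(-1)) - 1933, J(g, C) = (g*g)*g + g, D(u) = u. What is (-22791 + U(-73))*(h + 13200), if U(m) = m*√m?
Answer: -7113002727 - 22783081*I*√73 ≈ -7.113e+9 - 1.9466e+8*I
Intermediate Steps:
J(g, C) = g + g³ (J(g, C) = g²*g + g = g³ + g = g + g³)
U(m) = m^(3/2)
h = 298897 (h = (67 + 67³) - 1933 = (67 + 300763) - 1933 = 300830 - 1933 = 298897)
(-22791 + U(-73))*(h + 13200) = (-22791 + (-73)^(3/2))*(298897 + 13200) = (-22791 - 73*I*√73)*312097 = -7113002727 - 22783081*I*√73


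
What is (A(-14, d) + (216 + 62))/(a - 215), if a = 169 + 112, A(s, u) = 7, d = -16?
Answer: 95/22 ≈ 4.3182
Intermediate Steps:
a = 281
(A(-14, d) + (216 + 62))/(a - 215) = (7 + (216 + 62))/(281 - 215) = (7 + 278)/66 = 285*(1/66) = 95/22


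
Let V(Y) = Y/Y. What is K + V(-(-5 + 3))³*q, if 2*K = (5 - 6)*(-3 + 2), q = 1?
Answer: 3/2 ≈ 1.5000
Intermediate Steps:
V(Y) = 1
K = ½ (K = ((5 - 6)*(-3 + 2))/2 = (-1*(-1))/2 = (½)*1 = ½ ≈ 0.50000)
K + V(-(-5 + 3))³*q = ½ + 1³*1 = ½ + 1*1 = ½ + 1 = 3/2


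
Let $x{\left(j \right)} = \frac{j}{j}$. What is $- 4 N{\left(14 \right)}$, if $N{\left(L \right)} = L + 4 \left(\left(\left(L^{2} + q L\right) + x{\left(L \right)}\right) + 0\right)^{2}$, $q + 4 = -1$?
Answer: $-258120$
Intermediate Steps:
$q = -5$ ($q = -4 - 1 = -5$)
$x{\left(j \right)} = 1$
$N{\left(L \right)} = L + 4 \left(1 + L^{2} - 5 L\right)^{2}$ ($N{\left(L \right)} = L + 4 \left(\left(\left(L^{2} - 5 L\right) + 1\right) + 0\right)^{2} = L + 4 \left(\left(1 + L^{2} - 5 L\right) + 0\right)^{2} = L + 4 \left(1 + L^{2} - 5 L\right)^{2}$)
$- 4 N{\left(14 \right)} = - 4 \left(14 + 4 \left(1 + 14^{2} - 70\right)^{2}\right) = - 4 \left(14 + 4 \left(1 + 196 - 70\right)^{2}\right) = - 4 \left(14 + 4 \cdot 127^{2}\right) = - 4 \left(14 + 4 \cdot 16129\right) = - 4 \left(14 + 64516\right) = \left(-4\right) 64530 = -258120$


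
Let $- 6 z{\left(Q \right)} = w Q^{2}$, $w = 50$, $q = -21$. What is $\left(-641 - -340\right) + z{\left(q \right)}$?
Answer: $-3976$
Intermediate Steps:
$z{\left(Q \right)} = - \frac{25 Q^{2}}{3}$ ($z{\left(Q \right)} = - \frac{50 Q^{2}}{6} = - \frac{25 Q^{2}}{3}$)
$\left(-641 - -340\right) + z{\left(q \right)} = \left(-641 - -340\right) - \frac{25 \left(-21\right)^{2}}{3} = \left(-641 + 340\right) - 3675 = -301 - 3675 = -3976$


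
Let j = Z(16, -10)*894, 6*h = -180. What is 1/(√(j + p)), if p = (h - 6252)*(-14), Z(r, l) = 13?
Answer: √99570/99570 ≈ 0.0031691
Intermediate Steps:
h = -30 (h = (⅙)*(-180) = -30)
j = 11622 (j = 13*894 = 11622)
p = 87948 (p = (-30 - 6252)*(-14) = -6282*(-14) = 87948)
1/(√(j + p)) = 1/(√(11622 + 87948)) = 1/(√99570) = √99570/99570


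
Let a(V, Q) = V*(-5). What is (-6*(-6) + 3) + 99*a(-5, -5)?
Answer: 2514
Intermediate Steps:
a(V, Q) = -5*V
(-6*(-6) + 3) + 99*a(-5, -5) = (-6*(-6) + 3) + 99*(-5*(-5)) = (36 + 3) + 99*25 = 39 + 2475 = 2514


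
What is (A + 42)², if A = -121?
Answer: 6241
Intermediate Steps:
(A + 42)² = (-121 + 42)² = (-79)² = 6241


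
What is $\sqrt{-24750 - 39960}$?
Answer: $3 i \sqrt{7190} \approx 254.38 i$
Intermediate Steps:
$\sqrt{-24750 - 39960} = \sqrt{-64710} = 3 i \sqrt{7190}$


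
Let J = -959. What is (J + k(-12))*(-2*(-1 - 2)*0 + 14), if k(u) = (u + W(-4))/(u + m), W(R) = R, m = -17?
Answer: -389130/29 ≈ -13418.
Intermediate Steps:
k(u) = (-4 + u)/(-17 + u) (k(u) = (u - 4)/(u - 17) = (-4 + u)/(-17 + u))
(J + k(-12))*(-2*(-1 - 2)*0 + 14) = (-959 + (-4 - 12)/(-17 - 12))*(-2*(-1 - 2)*0 + 14) = (-959 - 16/(-29))*(-(-6)*0 + 14) = (-959 - 1/29*(-16))*(-2*0 + 14) = (-959 + 16/29)*(0 + 14) = -27795/29*14 = -389130/29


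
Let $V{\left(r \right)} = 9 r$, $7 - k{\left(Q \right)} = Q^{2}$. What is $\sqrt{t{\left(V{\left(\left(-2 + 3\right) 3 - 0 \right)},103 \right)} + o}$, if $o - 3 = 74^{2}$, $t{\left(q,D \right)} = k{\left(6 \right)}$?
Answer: $5 \sqrt{218} \approx 73.824$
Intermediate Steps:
$k{\left(Q \right)} = 7 - Q^{2}$
$t{\left(q,D \right)} = -29$ ($t{\left(q,D \right)} = 7 - 6^{2} = 7 - 36 = -29$)
$o = 5479$ ($o = 3 + 74^{2} = 3 + 5476 = 5479$)
$\sqrt{t{\left(V{\left(\left(-2 + 3\right) 3 - 0 \right)},103 \right)} + o} = \sqrt{-29 + 5479} = \sqrt{5450} = 5 \sqrt{218}$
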